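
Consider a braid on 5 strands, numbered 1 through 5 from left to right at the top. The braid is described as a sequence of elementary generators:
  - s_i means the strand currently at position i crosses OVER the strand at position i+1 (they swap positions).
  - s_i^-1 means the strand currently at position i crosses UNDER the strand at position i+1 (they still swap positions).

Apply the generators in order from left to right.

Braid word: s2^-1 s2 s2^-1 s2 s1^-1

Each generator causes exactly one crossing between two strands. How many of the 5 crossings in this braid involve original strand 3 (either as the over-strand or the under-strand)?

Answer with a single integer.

Gen 1: crossing 2x3. Involves strand 3? yes. Count so far: 1
Gen 2: crossing 3x2. Involves strand 3? yes. Count so far: 2
Gen 3: crossing 2x3. Involves strand 3? yes. Count so far: 3
Gen 4: crossing 3x2. Involves strand 3? yes. Count so far: 4
Gen 5: crossing 1x2. Involves strand 3? no. Count so far: 4

Answer: 4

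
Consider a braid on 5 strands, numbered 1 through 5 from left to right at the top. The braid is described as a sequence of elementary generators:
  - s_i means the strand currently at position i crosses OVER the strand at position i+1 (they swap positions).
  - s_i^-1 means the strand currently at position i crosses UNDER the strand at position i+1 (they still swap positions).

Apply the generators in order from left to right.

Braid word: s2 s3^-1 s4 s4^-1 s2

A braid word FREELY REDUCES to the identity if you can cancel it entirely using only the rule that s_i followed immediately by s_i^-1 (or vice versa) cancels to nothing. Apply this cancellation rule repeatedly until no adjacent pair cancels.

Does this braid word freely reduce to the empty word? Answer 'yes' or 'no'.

Answer: no

Derivation:
Gen 1 (s2): push. Stack: [s2]
Gen 2 (s3^-1): push. Stack: [s2 s3^-1]
Gen 3 (s4): push. Stack: [s2 s3^-1 s4]
Gen 4 (s4^-1): cancels prior s4. Stack: [s2 s3^-1]
Gen 5 (s2): push. Stack: [s2 s3^-1 s2]
Reduced word: s2 s3^-1 s2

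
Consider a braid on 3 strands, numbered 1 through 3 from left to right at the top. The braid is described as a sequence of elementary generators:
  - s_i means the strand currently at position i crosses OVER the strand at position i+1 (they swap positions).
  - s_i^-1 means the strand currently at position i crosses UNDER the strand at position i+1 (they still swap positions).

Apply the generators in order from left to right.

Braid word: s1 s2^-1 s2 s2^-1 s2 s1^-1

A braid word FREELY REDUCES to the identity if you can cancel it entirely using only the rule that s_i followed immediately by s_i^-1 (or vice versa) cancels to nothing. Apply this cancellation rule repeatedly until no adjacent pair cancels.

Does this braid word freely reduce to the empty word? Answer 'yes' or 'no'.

Gen 1 (s1): push. Stack: [s1]
Gen 2 (s2^-1): push. Stack: [s1 s2^-1]
Gen 3 (s2): cancels prior s2^-1. Stack: [s1]
Gen 4 (s2^-1): push. Stack: [s1 s2^-1]
Gen 5 (s2): cancels prior s2^-1. Stack: [s1]
Gen 6 (s1^-1): cancels prior s1. Stack: []
Reduced word: (empty)

Answer: yes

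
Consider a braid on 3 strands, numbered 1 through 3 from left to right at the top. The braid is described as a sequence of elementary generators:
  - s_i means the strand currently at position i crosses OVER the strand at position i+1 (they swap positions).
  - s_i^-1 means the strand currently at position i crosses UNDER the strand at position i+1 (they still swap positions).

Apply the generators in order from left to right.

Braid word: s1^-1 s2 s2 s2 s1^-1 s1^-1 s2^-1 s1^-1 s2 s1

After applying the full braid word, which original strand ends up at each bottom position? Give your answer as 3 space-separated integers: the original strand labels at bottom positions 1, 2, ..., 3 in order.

Gen 1 (s1^-1): strand 1 crosses under strand 2. Perm now: [2 1 3]
Gen 2 (s2): strand 1 crosses over strand 3. Perm now: [2 3 1]
Gen 3 (s2): strand 3 crosses over strand 1. Perm now: [2 1 3]
Gen 4 (s2): strand 1 crosses over strand 3. Perm now: [2 3 1]
Gen 5 (s1^-1): strand 2 crosses under strand 3. Perm now: [3 2 1]
Gen 6 (s1^-1): strand 3 crosses under strand 2. Perm now: [2 3 1]
Gen 7 (s2^-1): strand 3 crosses under strand 1. Perm now: [2 1 3]
Gen 8 (s1^-1): strand 2 crosses under strand 1. Perm now: [1 2 3]
Gen 9 (s2): strand 2 crosses over strand 3. Perm now: [1 3 2]
Gen 10 (s1): strand 1 crosses over strand 3. Perm now: [3 1 2]

Answer: 3 1 2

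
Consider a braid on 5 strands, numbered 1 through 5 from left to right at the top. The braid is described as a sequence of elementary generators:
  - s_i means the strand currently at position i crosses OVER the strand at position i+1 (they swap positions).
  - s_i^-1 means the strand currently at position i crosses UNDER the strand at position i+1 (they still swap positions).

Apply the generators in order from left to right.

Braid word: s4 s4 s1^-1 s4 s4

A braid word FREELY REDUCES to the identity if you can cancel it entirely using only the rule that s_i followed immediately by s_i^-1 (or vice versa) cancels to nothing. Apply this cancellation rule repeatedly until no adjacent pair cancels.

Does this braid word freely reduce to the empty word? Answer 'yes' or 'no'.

Answer: no

Derivation:
Gen 1 (s4): push. Stack: [s4]
Gen 2 (s4): push. Stack: [s4 s4]
Gen 3 (s1^-1): push. Stack: [s4 s4 s1^-1]
Gen 4 (s4): push. Stack: [s4 s4 s1^-1 s4]
Gen 5 (s4): push. Stack: [s4 s4 s1^-1 s4 s4]
Reduced word: s4 s4 s1^-1 s4 s4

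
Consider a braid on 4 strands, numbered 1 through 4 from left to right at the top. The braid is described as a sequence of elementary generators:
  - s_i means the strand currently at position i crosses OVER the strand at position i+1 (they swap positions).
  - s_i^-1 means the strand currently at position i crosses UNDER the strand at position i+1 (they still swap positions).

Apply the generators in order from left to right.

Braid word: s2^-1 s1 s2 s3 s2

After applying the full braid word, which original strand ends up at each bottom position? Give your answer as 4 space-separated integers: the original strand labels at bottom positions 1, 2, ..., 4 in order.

Gen 1 (s2^-1): strand 2 crosses under strand 3. Perm now: [1 3 2 4]
Gen 2 (s1): strand 1 crosses over strand 3. Perm now: [3 1 2 4]
Gen 3 (s2): strand 1 crosses over strand 2. Perm now: [3 2 1 4]
Gen 4 (s3): strand 1 crosses over strand 4. Perm now: [3 2 4 1]
Gen 5 (s2): strand 2 crosses over strand 4. Perm now: [3 4 2 1]

Answer: 3 4 2 1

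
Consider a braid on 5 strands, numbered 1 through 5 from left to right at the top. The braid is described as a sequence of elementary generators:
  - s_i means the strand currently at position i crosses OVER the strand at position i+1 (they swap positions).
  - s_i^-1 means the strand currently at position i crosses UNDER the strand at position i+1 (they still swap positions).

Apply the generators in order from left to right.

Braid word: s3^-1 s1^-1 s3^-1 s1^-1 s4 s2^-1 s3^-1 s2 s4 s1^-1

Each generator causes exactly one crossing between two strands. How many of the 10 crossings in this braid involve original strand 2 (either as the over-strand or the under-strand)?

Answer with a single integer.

Answer: 5

Derivation:
Gen 1: crossing 3x4. Involves strand 2? no. Count so far: 0
Gen 2: crossing 1x2. Involves strand 2? yes. Count so far: 1
Gen 3: crossing 4x3. Involves strand 2? no. Count so far: 1
Gen 4: crossing 2x1. Involves strand 2? yes. Count so far: 2
Gen 5: crossing 4x5. Involves strand 2? no. Count so far: 2
Gen 6: crossing 2x3. Involves strand 2? yes. Count so far: 3
Gen 7: crossing 2x5. Involves strand 2? yes. Count so far: 4
Gen 8: crossing 3x5. Involves strand 2? no. Count so far: 4
Gen 9: crossing 2x4. Involves strand 2? yes. Count so far: 5
Gen 10: crossing 1x5. Involves strand 2? no. Count so far: 5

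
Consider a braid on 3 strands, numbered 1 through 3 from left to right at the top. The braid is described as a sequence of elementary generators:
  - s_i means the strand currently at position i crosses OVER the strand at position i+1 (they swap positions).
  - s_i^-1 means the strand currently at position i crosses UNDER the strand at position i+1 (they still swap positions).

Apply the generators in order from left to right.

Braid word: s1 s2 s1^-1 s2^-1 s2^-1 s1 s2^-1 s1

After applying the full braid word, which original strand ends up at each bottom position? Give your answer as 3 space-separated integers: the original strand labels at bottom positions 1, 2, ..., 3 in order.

Gen 1 (s1): strand 1 crosses over strand 2. Perm now: [2 1 3]
Gen 2 (s2): strand 1 crosses over strand 3. Perm now: [2 3 1]
Gen 3 (s1^-1): strand 2 crosses under strand 3. Perm now: [3 2 1]
Gen 4 (s2^-1): strand 2 crosses under strand 1. Perm now: [3 1 2]
Gen 5 (s2^-1): strand 1 crosses under strand 2. Perm now: [3 2 1]
Gen 6 (s1): strand 3 crosses over strand 2. Perm now: [2 3 1]
Gen 7 (s2^-1): strand 3 crosses under strand 1. Perm now: [2 1 3]
Gen 8 (s1): strand 2 crosses over strand 1. Perm now: [1 2 3]

Answer: 1 2 3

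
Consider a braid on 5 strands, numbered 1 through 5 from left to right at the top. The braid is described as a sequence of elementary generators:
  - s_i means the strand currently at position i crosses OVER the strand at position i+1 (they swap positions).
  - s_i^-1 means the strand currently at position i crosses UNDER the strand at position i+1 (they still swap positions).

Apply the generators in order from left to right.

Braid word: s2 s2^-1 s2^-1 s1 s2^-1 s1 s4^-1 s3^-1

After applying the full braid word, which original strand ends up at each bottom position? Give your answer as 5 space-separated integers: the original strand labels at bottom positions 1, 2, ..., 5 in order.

Answer: 2 3 5 1 4

Derivation:
Gen 1 (s2): strand 2 crosses over strand 3. Perm now: [1 3 2 4 5]
Gen 2 (s2^-1): strand 3 crosses under strand 2. Perm now: [1 2 3 4 5]
Gen 3 (s2^-1): strand 2 crosses under strand 3. Perm now: [1 3 2 4 5]
Gen 4 (s1): strand 1 crosses over strand 3. Perm now: [3 1 2 4 5]
Gen 5 (s2^-1): strand 1 crosses under strand 2. Perm now: [3 2 1 4 5]
Gen 6 (s1): strand 3 crosses over strand 2. Perm now: [2 3 1 4 5]
Gen 7 (s4^-1): strand 4 crosses under strand 5. Perm now: [2 3 1 5 4]
Gen 8 (s3^-1): strand 1 crosses under strand 5. Perm now: [2 3 5 1 4]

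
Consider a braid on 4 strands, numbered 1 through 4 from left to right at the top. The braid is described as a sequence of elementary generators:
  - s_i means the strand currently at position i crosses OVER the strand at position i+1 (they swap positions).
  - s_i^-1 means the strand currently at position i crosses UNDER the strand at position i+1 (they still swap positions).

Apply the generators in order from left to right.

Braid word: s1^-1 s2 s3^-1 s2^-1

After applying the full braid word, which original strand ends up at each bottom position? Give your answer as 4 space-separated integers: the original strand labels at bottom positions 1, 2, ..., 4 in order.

Answer: 2 4 3 1

Derivation:
Gen 1 (s1^-1): strand 1 crosses under strand 2. Perm now: [2 1 3 4]
Gen 2 (s2): strand 1 crosses over strand 3. Perm now: [2 3 1 4]
Gen 3 (s3^-1): strand 1 crosses under strand 4. Perm now: [2 3 4 1]
Gen 4 (s2^-1): strand 3 crosses under strand 4. Perm now: [2 4 3 1]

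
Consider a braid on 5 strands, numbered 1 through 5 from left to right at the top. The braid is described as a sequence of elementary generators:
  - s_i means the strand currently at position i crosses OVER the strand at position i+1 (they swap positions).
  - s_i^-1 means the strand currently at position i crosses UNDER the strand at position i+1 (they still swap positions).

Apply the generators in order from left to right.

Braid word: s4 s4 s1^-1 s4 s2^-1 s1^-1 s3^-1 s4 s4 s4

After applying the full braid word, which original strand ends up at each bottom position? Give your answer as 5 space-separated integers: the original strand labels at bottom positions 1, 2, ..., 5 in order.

Gen 1 (s4): strand 4 crosses over strand 5. Perm now: [1 2 3 5 4]
Gen 2 (s4): strand 5 crosses over strand 4. Perm now: [1 2 3 4 5]
Gen 3 (s1^-1): strand 1 crosses under strand 2. Perm now: [2 1 3 4 5]
Gen 4 (s4): strand 4 crosses over strand 5. Perm now: [2 1 3 5 4]
Gen 5 (s2^-1): strand 1 crosses under strand 3. Perm now: [2 3 1 5 4]
Gen 6 (s1^-1): strand 2 crosses under strand 3. Perm now: [3 2 1 5 4]
Gen 7 (s3^-1): strand 1 crosses under strand 5. Perm now: [3 2 5 1 4]
Gen 8 (s4): strand 1 crosses over strand 4. Perm now: [3 2 5 4 1]
Gen 9 (s4): strand 4 crosses over strand 1. Perm now: [3 2 5 1 4]
Gen 10 (s4): strand 1 crosses over strand 4. Perm now: [3 2 5 4 1]

Answer: 3 2 5 4 1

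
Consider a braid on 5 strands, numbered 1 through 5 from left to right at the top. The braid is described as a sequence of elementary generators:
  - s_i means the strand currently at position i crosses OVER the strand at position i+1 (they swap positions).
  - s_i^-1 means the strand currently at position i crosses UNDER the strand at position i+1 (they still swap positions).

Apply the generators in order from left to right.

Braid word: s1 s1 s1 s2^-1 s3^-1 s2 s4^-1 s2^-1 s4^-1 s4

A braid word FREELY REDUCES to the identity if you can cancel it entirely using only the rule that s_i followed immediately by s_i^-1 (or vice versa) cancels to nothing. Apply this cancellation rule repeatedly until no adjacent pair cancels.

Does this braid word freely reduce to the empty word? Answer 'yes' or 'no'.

Answer: no

Derivation:
Gen 1 (s1): push. Stack: [s1]
Gen 2 (s1): push. Stack: [s1 s1]
Gen 3 (s1): push. Stack: [s1 s1 s1]
Gen 4 (s2^-1): push. Stack: [s1 s1 s1 s2^-1]
Gen 5 (s3^-1): push. Stack: [s1 s1 s1 s2^-1 s3^-1]
Gen 6 (s2): push. Stack: [s1 s1 s1 s2^-1 s3^-1 s2]
Gen 7 (s4^-1): push. Stack: [s1 s1 s1 s2^-1 s3^-1 s2 s4^-1]
Gen 8 (s2^-1): push. Stack: [s1 s1 s1 s2^-1 s3^-1 s2 s4^-1 s2^-1]
Gen 9 (s4^-1): push. Stack: [s1 s1 s1 s2^-1 s3^-1 s2 s4^-1 s2^-1 s4^-1]
Gen 10 (s4): cancels prior s4^-1. Stack: [s1 s1 s1 s2^-1 s3^-1 s2 s4^-1 s2^-1]
Reduced word: s1 s1 s1 s2^-1 s3^-1 s2 s4^-1 s2^-1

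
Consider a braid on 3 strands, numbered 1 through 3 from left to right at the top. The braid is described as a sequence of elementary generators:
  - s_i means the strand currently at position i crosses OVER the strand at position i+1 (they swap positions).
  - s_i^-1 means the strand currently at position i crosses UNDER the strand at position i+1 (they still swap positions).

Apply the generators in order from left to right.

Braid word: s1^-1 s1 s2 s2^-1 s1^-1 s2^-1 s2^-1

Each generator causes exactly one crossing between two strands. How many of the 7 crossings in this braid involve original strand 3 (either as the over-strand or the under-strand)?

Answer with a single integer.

Answer: 4

Derivation:
Gen 1: crossing 1x2. Involves strand 3? no. Count so far: 0
Gen 2: crossing 2x1. Involves strand 3? no. Count so far: 0
Gen 3: crossing 2x3. Involves strand 3? yes. Count so far: 1
Gen 4: crossing 3x2. Involves strand 3? yes. Count so far: 2
Gen 5: crossing 1x2. Involves strand 3? no. Count so far: 2
Gen 6: crossing 1x3. Involves strand 3? yes. Count so far: 3
Gen 7: crossing 3x1. Involves strand 3? yes. Count so far: 4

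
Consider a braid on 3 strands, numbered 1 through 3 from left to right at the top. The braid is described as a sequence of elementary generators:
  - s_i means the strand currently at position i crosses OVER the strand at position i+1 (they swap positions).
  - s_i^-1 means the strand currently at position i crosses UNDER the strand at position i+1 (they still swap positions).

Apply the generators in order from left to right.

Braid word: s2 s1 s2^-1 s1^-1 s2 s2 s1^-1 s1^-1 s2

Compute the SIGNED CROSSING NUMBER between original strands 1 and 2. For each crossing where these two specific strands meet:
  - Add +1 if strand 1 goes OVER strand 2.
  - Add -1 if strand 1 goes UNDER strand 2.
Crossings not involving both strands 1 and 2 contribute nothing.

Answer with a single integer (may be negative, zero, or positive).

Answer: -1

Derivation:
Gen 1: crossing 2x3. Both 1&2? no. Sum: 0
Gen 2: crossing 1x3. Both 1&2? no. Sum: 0
Gen 3: 1 under 2. Both 1&2? yes. Contrib: -1. Sum: -1
Gen 4: crossing 3x2. Both 1&2? no. Sum: -1
Gen 5: crossing 3x1. Both 1&2? no. Sum: -1
Gen 6: crossing 1x3. Both 1&2? no. Sum: -1
Gen 7: crossing 2x3. Both 1&2? no. Sum: -1
Gen 8: crossing 3x2. Both 1&2? no. Sum: -1
Gen 9: crossing 3x1. Both 1&2? no. Sum: -1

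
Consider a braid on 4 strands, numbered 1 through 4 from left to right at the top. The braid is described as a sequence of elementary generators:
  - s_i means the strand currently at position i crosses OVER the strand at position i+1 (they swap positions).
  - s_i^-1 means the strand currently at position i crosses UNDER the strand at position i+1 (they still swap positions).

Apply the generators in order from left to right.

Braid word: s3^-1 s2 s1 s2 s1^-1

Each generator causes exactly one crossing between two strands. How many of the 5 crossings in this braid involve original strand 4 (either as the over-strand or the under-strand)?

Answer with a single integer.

Answer: 4

Derivation:
Gen 1: crossing 3x4. Involves strand 4? yes. Count so far: 1
Gen 2: crossing 2x4. Involves strand 4? yes. Count so far: 2
Gen 3: crossing 1x4. Involves strand 4? yes. Count so far: 3
Gen 4: crossing 1x2. Involves strand 4? no. Count so far: 3
Gen 5: crossing 4x2. Involves strand 4? yes. Count so far: 4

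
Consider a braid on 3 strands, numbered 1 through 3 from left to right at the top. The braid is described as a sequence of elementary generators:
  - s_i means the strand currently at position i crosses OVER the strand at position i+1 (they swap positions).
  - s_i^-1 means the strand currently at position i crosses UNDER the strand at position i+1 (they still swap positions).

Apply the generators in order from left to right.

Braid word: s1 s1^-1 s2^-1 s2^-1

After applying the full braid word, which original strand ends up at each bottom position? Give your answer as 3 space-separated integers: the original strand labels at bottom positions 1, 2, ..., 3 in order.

Gen 1 (s1): strand 1 crosses over strand 2. Perm now: [2 1 3]
Gen 2 (s1^-1): strand 2 crosses under strand 1. Perm now: [1 2 3]
Gen 3 (s2^-1): strand 2 crosses under strand 3. Perm now: [1 3 2]
Gen 4 (s2^-1): strand 3 crosses under strand 2. Perm now: [1 2 3]

Answer: 1 2 3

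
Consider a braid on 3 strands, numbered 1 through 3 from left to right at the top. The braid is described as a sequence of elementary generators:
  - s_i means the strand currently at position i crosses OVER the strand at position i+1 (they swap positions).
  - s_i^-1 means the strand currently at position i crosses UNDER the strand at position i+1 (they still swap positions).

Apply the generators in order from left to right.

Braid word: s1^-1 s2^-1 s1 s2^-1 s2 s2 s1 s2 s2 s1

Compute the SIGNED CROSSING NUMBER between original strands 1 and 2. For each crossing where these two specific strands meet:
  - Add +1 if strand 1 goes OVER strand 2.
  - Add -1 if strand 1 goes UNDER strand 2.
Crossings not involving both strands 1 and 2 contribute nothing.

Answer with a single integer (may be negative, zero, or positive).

Gen 1: 1 under 2. Both 1&2? yes. Contrib: -1. Sum: -1
Gen 2: crossing 1x3. Both 1&2? no. Sum: -1
Gen 3: crossing 2x3. Both 1&2? no. Sum: -1
Gen 4: 2 under 1. Both 1&2? yes. Contrib: +1. Sum: 0
Gen 5: 1 over 2. Both 1&2? yes. Contrib: +1. Sum: 1
Gen 6: 2 over 1. Both 1&2? yes. Contrib: -1. Sum: 0
Gen 7: crossing 3x1. Both 1&2? no. Sum: 0
Gen 8: crossing 3x2. Both 1&2? no. Sum: 0
Gen 9: crossing 2x3. Both 1&2? no. Sum: 0
Gen 10: crossing 1x3. Both 1&2? no. Sum: 0

Answer: 0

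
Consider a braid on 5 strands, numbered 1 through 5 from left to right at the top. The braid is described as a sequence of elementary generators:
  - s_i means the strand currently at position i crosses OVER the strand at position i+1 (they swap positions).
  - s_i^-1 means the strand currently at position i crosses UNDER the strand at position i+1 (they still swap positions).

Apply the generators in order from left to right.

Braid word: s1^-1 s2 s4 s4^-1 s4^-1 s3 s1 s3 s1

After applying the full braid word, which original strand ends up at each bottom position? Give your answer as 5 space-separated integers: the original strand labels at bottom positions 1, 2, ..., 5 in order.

Gen 1 (s1^-1): strand 1 crosses under strand 2. Perm now: [2 1 3 4 5]
Gen 2 (s2): strand 1 crosses over strand 3. Perm now: [2 3 1 4 5]
Gen 3 (s4): strand 4 crosses over strand 5. Perm now: [2 3 1 5 4]
Gen 4 (s4^-1): strand 5 crosses under strand 4. Perm now: [2 3 1 4 5]
Gen 5 (s4^-1): strand 4 crosses under strand 5. Perm now: [2 3 1 5 4]
Gen 6 (s3): strand 1 crosses over strand 5. Perm now: [2 3 5 1 4]
Gen 7 (s1): strand 2 crosses over strand 3. Perm now: [3 2 5 1 4]
Gen 8 (s3): strand 5 crosses over strand 1. Perm now: [3 2 1 5 4]
Gen 9 (s1): strand 3 crosses over strand 2. Perm now: [2 3 1 5 4]

Answer: 2 3 1 5 4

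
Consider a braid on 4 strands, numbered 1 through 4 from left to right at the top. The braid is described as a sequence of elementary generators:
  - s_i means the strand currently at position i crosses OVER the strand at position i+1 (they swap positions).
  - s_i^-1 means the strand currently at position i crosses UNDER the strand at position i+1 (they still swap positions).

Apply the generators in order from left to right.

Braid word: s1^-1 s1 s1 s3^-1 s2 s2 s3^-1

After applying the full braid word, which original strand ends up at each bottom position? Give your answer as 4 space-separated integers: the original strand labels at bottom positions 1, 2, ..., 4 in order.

Answer: 2 1 3 4

Derivation:
Gen 1 (s1^-1): strand 1 crosses under strand 2. Perm now: [2 1 3 4]
Gen 2 (s1): strand 2 crosses over strand 1. Perm now: [1 2 3 4]
Gen 3 (s1): strand 1 crosses over strand 2. Perm now: [2 1 3 4]
Gen 4 (s3^-1): strand 3 crosses under strand 4. Perm now: [2 1 4 3]
Gen 5 (s2): strand 1 crosses over strand 4. Perm now: [2 4 1 3]
Gen 6 (s2): strand 4 crosses over strand 1. Perm now: [2 1 4 3]
Gen 7 (s3^-1): strand 4 crosses under strand 3. Perm now: [2 1 3 4]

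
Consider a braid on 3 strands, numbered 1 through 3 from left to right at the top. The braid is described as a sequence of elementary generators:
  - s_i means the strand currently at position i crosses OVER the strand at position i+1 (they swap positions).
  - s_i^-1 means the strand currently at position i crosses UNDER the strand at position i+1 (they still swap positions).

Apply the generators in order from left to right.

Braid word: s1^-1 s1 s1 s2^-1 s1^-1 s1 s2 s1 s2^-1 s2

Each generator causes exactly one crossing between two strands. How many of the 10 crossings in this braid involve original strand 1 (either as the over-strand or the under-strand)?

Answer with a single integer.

Gen 1: crossing 1x2. Involves strand 1? yes. Count so far: 1
Gen 2: crossing 2x1. Involves strand 1? yes. Count so far: 2
Gen 3: crossing 1x2. Involves strand 1? yes. Count so far: 3
Gen 4: crossing 1x3. Involves strand 1? yes. Count so far: 4
Gen 5: crossing 2x3. Involves strand 1? no. Count so far: 4
Gen 6: crossing 3x2. Involves strand 1? no. Count so far: 4
Gen 7: crossing 3x1. Involves strand 1? yes. Count so far: 5
Gen 8: crossing 2x1. Involves strand 1? yes. Count so far: 6
Gen 9: crossing 2x3. Involves strand 1? no. Count so far: 6
Gen 10: crossing 3x2. Involves strand 1? no. Count so far: 6

Answer: 6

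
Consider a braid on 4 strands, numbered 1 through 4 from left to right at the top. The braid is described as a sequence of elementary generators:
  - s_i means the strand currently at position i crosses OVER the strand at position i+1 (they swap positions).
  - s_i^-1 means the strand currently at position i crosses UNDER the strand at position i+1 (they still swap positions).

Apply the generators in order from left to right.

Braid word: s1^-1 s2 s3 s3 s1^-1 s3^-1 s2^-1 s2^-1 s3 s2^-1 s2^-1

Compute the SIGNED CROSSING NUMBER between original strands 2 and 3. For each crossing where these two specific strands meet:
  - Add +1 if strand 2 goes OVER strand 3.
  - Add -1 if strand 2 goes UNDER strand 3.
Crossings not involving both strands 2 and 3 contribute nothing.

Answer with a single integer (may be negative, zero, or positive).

Answer: -1

Derivation:
Gen 1: crossing 1x2. Both 2&3? no. Sum: 0
Gen 2: crossing 1x3. Both 2&3? no. Sum: 0
Gen 3: crossing 1x4. Both 2&3? no. Sum: 0
Gen 4: crossing 4x1. Both 2&3? no. Sum: 0
Gen 5: 2 under 3. Both 2&3? yes. Contrib: -1. Sum: -1
Gen 6: crossing 1x4. Both 2&3? no. Sum: -1
Gen 7: crossing 2x4. Both 2&3? no. Sum: -1
Gen 8: crossing 4x2. Both 2&3? no. Sum: -1
Gen 9: crossing 4x1. Both 2&3? no. Sum: -1
Gen 10: crossing 2x1. Both 2&3? no. Sum: -1
Gen 11: crossing 1x2. Both 2&3? no. Sum: -1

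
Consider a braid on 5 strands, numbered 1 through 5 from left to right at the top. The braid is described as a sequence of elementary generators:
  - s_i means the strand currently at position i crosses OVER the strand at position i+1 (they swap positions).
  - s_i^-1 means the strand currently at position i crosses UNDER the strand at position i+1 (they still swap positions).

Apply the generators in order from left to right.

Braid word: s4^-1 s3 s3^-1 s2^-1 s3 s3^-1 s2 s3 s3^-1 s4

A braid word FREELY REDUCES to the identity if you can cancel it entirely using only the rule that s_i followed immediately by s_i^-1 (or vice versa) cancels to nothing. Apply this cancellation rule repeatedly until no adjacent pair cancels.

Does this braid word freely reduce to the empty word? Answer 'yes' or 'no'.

Gen 1 (s4^-1): push. Stack: [s4^-1]
Gen 2 (s3): push. Stack: [s4^-1 s3]
Gen 3 (s3^-1): cancels prior s3. Stack: [s4^-1]
Gen 4 (s2^-1): push. Stack: [s4^-1 s2^-1]
Gen 5 (s3): push. Stack: [s4^-1 s2^-1 s3]
Gen 6 (s3^-1): cancels prior s3. Stack: [s4^-1 s2^-1]
Gen 7 (s2): cancels prior s2^-1. Stack: [s4^-1]
Gen 8 (s3): push. Stack: [s4^-1 s3]
Gen 9 (s3^-1): cancels prior s3. Stack: [s4^-1]
Gen 10 (s4): cancels prior s4^-1. Stack: []
Reduced word: (empty)

Answer: yes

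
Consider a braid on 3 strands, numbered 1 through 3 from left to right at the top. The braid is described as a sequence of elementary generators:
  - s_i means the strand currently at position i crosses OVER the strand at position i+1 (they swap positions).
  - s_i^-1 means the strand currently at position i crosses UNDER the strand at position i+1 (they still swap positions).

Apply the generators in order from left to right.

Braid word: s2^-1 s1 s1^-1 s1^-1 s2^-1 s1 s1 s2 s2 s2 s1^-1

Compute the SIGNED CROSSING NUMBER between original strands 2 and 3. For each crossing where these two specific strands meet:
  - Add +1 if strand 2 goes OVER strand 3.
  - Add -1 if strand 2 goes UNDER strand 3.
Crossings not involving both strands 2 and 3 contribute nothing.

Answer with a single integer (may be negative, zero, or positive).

Answer: -1

Derivation:
Gen 1: 2 under 3. Both 2&3? yes. Contrib: -1. Sum: -1
Gen 2: crossing 1x3. Both 2&3? no. Sum: -1
Gen 3: crossing 3x1. Both 2&3? no. Sum: -1
Gen 4: crossing 1x3. Both 2&3? no. Sum: -1
Gen 5: crossing 1x2. Both 2&3? no. Sum: -1
Gen 6: 3 over 2. Both 2&3? yes. Contrib: -1. Sum: -2
Gen 7: 2 over 3. Both 2&3? yes. Contrib: +1. Sum: -1
Gen 8: crossing 2x1. Both 2&3? no. Sum: -1
Gen 9: crossing 1x2. Both 2&3? no. Sum: -1
Gen 10: crossing 2x1. Both 2&3? no. Sum: -1
Gen 11: crossing 3x1. Both 2&3? no. Sum: -1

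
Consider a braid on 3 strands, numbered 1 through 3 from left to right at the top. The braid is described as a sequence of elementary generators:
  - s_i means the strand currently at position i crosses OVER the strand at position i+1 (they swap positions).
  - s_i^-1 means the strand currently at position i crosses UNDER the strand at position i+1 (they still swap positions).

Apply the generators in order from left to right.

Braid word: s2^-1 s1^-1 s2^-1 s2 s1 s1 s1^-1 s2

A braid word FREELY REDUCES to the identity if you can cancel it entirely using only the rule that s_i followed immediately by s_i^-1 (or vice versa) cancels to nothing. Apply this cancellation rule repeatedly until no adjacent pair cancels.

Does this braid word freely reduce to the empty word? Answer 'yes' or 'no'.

Answer: yes

Derivation:
Gen 1 (s2^-1): push. Stack: [s2^-1]
Gen 2 (s1^-1): push. Stack: [s2^-1 s1^-1]
Gen 3 (s2^-1): push. Stack: [s2^-1 s1^-1 s2^-1]
Gen 4 (s2): cancels prior s2^-1. Stack: [s2^-1 s1^-1]
Gen 5 (s1): cancels prior s1^-1. Stack: [s2^-1]
Gen 6 (s1): push. Stack: [s2^-1 s1]
Gen 7 (s1^-1): cancels prior s1. Stack: [s2^-1]
Gen 8 (s2): cancels prior s2^-1. Stack: []
Reduced word: (empty)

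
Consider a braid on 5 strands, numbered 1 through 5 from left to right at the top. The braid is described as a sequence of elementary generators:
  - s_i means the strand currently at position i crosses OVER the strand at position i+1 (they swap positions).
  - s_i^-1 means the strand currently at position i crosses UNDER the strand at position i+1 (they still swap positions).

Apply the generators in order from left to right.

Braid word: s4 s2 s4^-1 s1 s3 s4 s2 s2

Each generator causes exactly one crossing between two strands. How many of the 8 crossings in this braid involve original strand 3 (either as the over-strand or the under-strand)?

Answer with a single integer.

Gen 1: crossing 4x5. Involves strand 3? no. Count so far: 0
Gen 2: crossing 2x3. Involves strand 3? yes. Count so far: 1
Gen 3: crossing 5x4. Involves strand 3? no. Count so far: 1
Gen 4: crossing 1x3. Involves strand 3? yes. Count so far: 2
Gen 5: crossing 2x4. Involves strand 3? no. Count so far: 2
Gen 6: crossing 2x5. Involves strand 3? no. Count so far: 2
Gen 7: crossing 1x4. Involves strand 3? no. Count so far: 2
Gen 8: crossing 4x1. Involves strand 3? no. Count so far: 2

Answer: 2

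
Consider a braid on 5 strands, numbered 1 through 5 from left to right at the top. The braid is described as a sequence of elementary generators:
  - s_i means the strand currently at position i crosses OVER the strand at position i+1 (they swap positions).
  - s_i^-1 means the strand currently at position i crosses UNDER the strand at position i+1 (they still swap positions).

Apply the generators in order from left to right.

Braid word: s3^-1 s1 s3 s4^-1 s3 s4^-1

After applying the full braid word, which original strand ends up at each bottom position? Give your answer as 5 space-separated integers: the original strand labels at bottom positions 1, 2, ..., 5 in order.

Gen 1 (s3^-1): strand 3 crosses under strand 4. Perm now: [1 2 4 3 5]
Gen 2 (s1): strand 1 crosses over strand 2. Perm now: [2 1 4 3 5]
Gen 3 (s3): strand 4 crosses over strand 3. Perm now: [2 1 3 4 5]
Gen 4 (s4^-1): strand 4 crosses under strand 5. Perm now: [2 1 3 5 4]
Gen 5 (s3): strand 3 crosses over strand 5. Perm now: [2 1 5 3 4]
Gen 6 (s4^-1): strand 3 crosses under strand 4. Perm now: [2 1 5 4 3]

Answer: 2 1 5 4 3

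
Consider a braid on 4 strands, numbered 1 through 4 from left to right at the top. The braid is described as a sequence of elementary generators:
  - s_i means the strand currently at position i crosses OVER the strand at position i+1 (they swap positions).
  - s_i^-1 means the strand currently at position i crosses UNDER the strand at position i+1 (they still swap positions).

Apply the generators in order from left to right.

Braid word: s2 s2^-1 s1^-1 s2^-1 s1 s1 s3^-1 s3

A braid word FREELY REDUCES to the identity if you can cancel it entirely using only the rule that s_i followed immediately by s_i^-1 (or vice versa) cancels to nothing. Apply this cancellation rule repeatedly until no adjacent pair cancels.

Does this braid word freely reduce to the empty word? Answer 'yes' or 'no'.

Answer: no

Derivation:
Gen 1 (s2): push. Stack: [s2]
Gen 2 (s2^-1): cancels prior s2. Stack: []
Gen 3 (s1^-1): push. Stack: [s1^-1]
Gen 4 (s2^-1): push. Stack: [s1^-1 s2^-1]
Gen 5 (s1): push. Stack: [s1^-1 s2^-1 s1]
Gen 6 (s1): push. Stack: [s1^-1 s2^-1 s1 s1]
Gen 7 (s3^-1): push. Stack: [s1^-1 s2^-1 s1 s1 s3^-1]
Gen 8 (s3): cancels prior s3^-1. Stack: [s1^-1 s2^-1 s1 s1]
Reduced word: s1^-1 s2^-1 s1 s1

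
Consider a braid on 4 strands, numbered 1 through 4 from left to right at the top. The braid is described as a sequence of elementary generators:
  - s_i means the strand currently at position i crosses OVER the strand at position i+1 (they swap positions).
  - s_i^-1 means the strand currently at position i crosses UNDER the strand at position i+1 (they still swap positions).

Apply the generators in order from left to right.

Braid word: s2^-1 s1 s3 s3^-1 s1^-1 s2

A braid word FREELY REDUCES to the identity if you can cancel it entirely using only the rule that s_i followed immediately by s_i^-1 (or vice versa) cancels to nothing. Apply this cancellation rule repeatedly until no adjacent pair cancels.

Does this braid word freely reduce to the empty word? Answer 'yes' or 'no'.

Answer: yes

Derivation:
Gen 1 (s2^-1): push. Stack: [s2^-1]
Gen 2 (s1): push. Stack: [s2^-1 s1]
Gen 3 (s3): push. Stack: [s2^-1 s1 s3]
Gen 4 (s3^-1): cancels prior s3. Stack: [s2^-1 s1]
Gen 5 (s1^-1): cancels prior s1. Stack: [s2^-1]
Gen 6 (s2): cancels prior s2^-1. Stack: []
Reduced word: (empty)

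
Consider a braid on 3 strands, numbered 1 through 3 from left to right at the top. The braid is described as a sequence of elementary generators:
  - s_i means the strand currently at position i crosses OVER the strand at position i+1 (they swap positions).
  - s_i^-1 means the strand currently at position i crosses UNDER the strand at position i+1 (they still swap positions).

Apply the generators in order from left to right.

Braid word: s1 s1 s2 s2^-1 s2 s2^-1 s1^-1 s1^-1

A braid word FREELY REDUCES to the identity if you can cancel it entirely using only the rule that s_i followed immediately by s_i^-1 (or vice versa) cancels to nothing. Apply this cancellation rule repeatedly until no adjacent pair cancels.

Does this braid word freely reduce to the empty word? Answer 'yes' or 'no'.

Gen 1 (s1): push. Stack: [s1]
Gen 2 (s1): push. Stack: [s1 s1]
Gen 3 (s2): push. Stack: [s1 s1 s2]
Gen 4 (s2^-1): cancels prior s2. Stack: [s1 s1]
Gen 5 (s2): push. Stack: [s1 s1 s2]
Gen 6 (s2^-1): cancels prior s2. Stack: [s1 s1]
Gen 7 (s1^-1): cancels prior s1. Stack: [s1]
Gen 8 (s1^-1): cancels prior s1. Stack: []
Reduced word: (empty)

Answer: yes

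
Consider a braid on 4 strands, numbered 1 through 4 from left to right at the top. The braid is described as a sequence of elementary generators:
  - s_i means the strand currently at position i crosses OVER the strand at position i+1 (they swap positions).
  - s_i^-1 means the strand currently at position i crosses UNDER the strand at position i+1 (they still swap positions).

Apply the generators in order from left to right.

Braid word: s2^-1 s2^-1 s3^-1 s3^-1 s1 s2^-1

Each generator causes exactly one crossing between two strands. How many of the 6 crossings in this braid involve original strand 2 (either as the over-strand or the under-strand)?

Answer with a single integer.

Answer: 3

Derivation:
Gen 1: crossing 2x3. Involves strand 2? yes. Count so far: 1
Gen 2: crossing 3x2. Involves strand 2? yes. Count so far: 2
Gen 3: crossing 3x4. Involves strand 2? no. Count so far: 2
Gen 4: crossing 4x3. Involves strand 2? no. Count so far: 2
Gen 5: crossing 1x2. Involves strand 2? yes. Count so far: 3
Gen 6: crossing 1x3. Involves strand 2? no. Count so far: 3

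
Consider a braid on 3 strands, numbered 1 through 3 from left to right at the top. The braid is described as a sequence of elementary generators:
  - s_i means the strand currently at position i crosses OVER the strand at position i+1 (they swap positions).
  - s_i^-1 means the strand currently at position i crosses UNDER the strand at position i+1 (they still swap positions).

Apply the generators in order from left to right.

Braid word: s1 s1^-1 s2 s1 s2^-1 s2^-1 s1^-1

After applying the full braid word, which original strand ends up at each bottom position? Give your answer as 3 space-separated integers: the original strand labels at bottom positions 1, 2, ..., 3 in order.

Answer: 1 3 2

Derivation:
Gen 1 (s1): strand 1 crosses over strand 2. Perm now: [2 1 3]
Gen 2 (s1^-1): strand 2 crosses under strand 1. Perm now: [1 2 3]
Gen 3 (s2): strand 2 crosses over strand 3. Perm now: [1 3 2]
Gen 4 (s1): strand 1 crosses over strand 3. Perm now: [3 1 2]
Gen 5 (s2^-1): strand 1 crosses under strand 2. Perm now: [3 2 1]
Gen 6 (s2^-1): strand 2 crosses under strand 1. Perm now: [3 1 2]
Gen 7 (s1^-1): strand 3 crosses under strand 1. Perm now: [1 3 2]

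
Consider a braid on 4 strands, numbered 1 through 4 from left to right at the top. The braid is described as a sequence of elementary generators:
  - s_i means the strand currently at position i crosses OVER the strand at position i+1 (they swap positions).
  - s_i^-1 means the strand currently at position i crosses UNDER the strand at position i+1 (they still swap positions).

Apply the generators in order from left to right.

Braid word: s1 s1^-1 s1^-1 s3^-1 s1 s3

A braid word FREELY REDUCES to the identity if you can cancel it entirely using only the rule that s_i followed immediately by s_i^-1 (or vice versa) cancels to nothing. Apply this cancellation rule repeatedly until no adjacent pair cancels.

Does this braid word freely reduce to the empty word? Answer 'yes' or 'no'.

Gen 1 (s1): push. Stack: [s1]
Gen 2 (s1^-1): cancels prior s1. Stack: []
Gen 3 (s1^-1): push. Stack: [s1^-1]
Gen 4 (s3^-1): push. Stack: [s1^-1 s3^-1]
Gen 5 (s1): push. Stack: [s1^-1 s3^-1 s1]
Gen 6 (s3): push. Stack: [s1^-1 s3^-1 s1 s3]
Reduced word: s1^-1 s3^-1 s1 s3

Answer: no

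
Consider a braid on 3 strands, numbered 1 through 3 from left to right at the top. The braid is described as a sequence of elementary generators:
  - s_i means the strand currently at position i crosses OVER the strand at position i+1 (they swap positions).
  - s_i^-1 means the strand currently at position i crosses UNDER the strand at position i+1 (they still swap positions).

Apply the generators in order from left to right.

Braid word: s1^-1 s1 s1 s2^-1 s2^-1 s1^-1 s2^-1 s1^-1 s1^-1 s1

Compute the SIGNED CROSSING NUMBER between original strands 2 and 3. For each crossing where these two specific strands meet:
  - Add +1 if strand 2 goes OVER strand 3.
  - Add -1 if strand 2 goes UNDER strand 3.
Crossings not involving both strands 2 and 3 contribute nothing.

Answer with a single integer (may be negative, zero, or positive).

Answer: -1

Derivation:
Gen 1: crossing 1x2. Both 2&3? no. Sum: 0
Gen 2: crossing 2x1. Both 2&3? no. Sum: 0
Gen 3: crossing 1x2. Both 2&3? no. Sum: 0
Gen 4: crossing 1x3. Both 2&3? no. Sum: 0
Gen 5: crossing 3x1. Both 2&3? no. Sum: 0
Gen 6: crossing 2x1. Both 2&3? no. Sum: 0
Gen 7: 2 under 3. Both 2&3? yes. Contrib: -1. Sum: -1
Gen 8: crossing 1x3. Both 2&3? no. Sum: -1
Gen 9: crossing 3x1. Both 2&3? no. Sum: -1
Gen 10: crossing 1x3. Both 2&3? no. Sum: -1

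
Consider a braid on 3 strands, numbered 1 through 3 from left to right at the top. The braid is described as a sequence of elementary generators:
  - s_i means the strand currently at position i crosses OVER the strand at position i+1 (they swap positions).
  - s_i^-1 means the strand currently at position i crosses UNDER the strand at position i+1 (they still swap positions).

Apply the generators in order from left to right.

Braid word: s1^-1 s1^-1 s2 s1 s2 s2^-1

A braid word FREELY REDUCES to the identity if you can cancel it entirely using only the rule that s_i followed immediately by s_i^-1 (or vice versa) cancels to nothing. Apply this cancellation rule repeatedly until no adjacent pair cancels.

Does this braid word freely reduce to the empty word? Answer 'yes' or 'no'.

Answer: no

Derivation:
Gen 1 (s1^-1): push. Stack: [s1^-1]
Gen 2 (s1^-1): push. Stack: [s1^-1 s1^-1]
Gen 3 (s2): push. Stack: [s1^-1 s1^-1 s2]
Gen 4 (s1): push. Stack: [s1^-1 s1^-1 s2 s1]
Gen 5 (s2): push. Stack: [s1^-1 s1^-1 s2 s1 s2]
Gen 6 (s2^-1): cancels prior s2. Stack: [s1^-1 s1^-1 s2 s1]
Reduced word: s1^-1 s1^-1 s2 s1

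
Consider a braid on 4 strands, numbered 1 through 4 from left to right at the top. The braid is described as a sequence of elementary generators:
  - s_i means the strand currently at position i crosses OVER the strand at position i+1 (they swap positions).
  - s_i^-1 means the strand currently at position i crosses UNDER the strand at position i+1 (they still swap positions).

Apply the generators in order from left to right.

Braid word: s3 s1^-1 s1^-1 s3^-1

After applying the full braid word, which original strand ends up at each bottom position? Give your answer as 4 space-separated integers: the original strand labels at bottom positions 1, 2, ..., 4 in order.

Gen 1 (s3): strand 3 crosses over strand 4. Perm now: [1 2 4 3]
Gen 2 (s1^-1): strand 1 crosses under strand 2. Perm now: [2 1 4 3]
Gen 3 (s1^-1): strand 2 crosses under strand 1. Perm now: [1 2 4 3]
Gen 4 (s3^-1): strand 4 crosses under strand 3. Perm now: [1 2 3 4]

Answer: 1 2 3 4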